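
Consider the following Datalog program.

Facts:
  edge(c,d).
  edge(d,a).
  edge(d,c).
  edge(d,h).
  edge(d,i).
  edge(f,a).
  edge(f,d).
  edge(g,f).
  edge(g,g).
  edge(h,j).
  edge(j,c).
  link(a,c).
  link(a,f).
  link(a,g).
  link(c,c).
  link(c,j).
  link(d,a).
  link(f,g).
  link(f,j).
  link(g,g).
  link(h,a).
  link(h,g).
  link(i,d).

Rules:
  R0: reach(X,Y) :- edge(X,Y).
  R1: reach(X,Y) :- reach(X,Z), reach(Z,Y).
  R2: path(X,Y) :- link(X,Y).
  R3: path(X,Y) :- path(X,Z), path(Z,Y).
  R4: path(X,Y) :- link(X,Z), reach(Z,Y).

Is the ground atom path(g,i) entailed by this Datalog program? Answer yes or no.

yes

round 1: derive reach(c,d) via R0 from edge(c,d)
round 1: derive reach(d,a) via R0 from edge(d,a)
round 1: derive reach(d,c) via R0 from edge(d,c)
round 1: derive reach(d,h) via R0 from edge(d,h)
round 1: derive reach(d,i) via R0 from edge(d,i)
round 1: derive reach(f,a) via R0 from edge(f,a)
round 1: derive reach(f,d) via R0 from edge(f,d)
round 1: derive reach(g,f) via R0 from edge(g,f)
round 1: derive reach(g,g) via R0 from edge(g,g)
round 1: derive reach(h,j) via R0 from edge(h,j)
round 1: derive reach(j,c) via R0 from edge(j,c)
round 1: derive path(a,c) via R2 from link(a,c)
round 1: derive path(a,f) via R2 from link(a,f)
round 1: derive path(a,g) via R2 from link(a,g)
round 1: derive path(c,c) via R2 from link(c,c)
round 1: derive path(c,j) via R2 from link(c,j)
round 1: derive path(d,a) via R2 from link(d,a)
round 1: derive path(f,g) via R2 from link(f,g)
round 1: derive path(f,j) via R2 from link(f,j)
round 1: derive path(g,g) via R2 from link(g,g)
round 1: derive path(h,a) via R2 from link(h,a)
round 1: derive path(h,g) via R2 from link(h,g)
round 1: derive path(i,d) via R2 from link(i,d)
round 2: derive reach(c,a) via R1 from reach(c,d), reach(d,a)
round 2: derive reach(c,c) via R1 from reach(c,d), reach(d,c)
round 2: derive reach(c,h) via R1 from reach(c,d), reach(d,h)
round 2: derive reach(c,i) via R1 from reach(c,d), reach(d,i)
round 2: derive reach(d,d) via R1 from reach(d,c), reach(c,d)
round 2: derive reach(d,j) via R1 from reach(d,h), reach(h,j)
round 2: derive reach(f,c) via R1 from reach(f,d), reach(d,c)
round 2: derive reach(f,h) via R1 from reach(f,d), reach(d,h)
round 2: derive reach(f,i) via R1 from reach(f,d), reach(d,i)
round 2: derive reach(g,a) via R1 from reach(g,f), reach(f,a)
round 2: derive reach(g,d) via R1 from reach(g,f), reach(f,d)
round 2: derive reach(h,c) via R1 from reach(h,j), reach(j,c)
round 2: derive reach(j,d) via R1 from reach(j,c), reach(c,d)
round 2: derive path(a,j) via R3 from path(a,c), path(c,j)
round 2: derive path(d,c) via R3 from path(d,a), path(a,c)
round 2: derive path(d,f) via R3 from path(d,a), path(a,f)
round 2: derive path(d,g) via R3 from path(d,a), path(a,g)
round 2: derive path(h,c) via R3 from path(h,a), path(a,c)
round 2: derive path(h,f) via R3 from path(h,a), path(a,f)
round 2: derive path(i,a) via R3 from path(i,d), path(d,a)
round 2: derive path(a,a) via R4 from link(a,f), reach(f,a)
round 2: derive path(a,d) via R4 from link(a,c), reach(c,d)
round 2: derive path(c,d) via R4 from link(c,c), reach(c,d)
round 2: derive path(f,c) via R4 from link(f,j), reach(j,c)
round 2: derive path(f,f) via R4 from link(f,g), reach(g,f)
round 2: derive path(g,f) via R4 from link(g,g), reach(g,f)
round 2: derive path(i,c) via R4 from link(i,d), reach(d,c)
round 2: derive path(i,h) via R4 from link(i,d), reach(d,h)
round 2: derive path(i,i) via R4 from link(i,d), reach(d,i)
round 3: derive reach(c,j) via R1 from reach(c,d), reach(d,j)
round 3: derive reach(f,j) via R1 from reach(f,d), reach(d,j)
round 3: derive reach(g,c) via R1 from reach(g,d), reach(d,c)
round 3: derive reach(g,h) via R1 from reach(g,d), reach(d,h)
round 3: derive reach(g,i) via R1 from reach(g,d), reach(d,i)
round 3: derive reach(g,j) via R1 from reach(g,d), reach(d,j)
round 3: derive reach(h,a) via R1 from reach(h,c), reach(c,a)
round 3: derive reach(h,d) via R1 from reach(h,c), reach(c,d)
round 3: derive reach(h,h) via R1 from reach(h,c), reach(c,h)
round 3: derive reach(h,i) via R1 from reach(h,c), reach(c,i)
round 3: derive reach(j,a) via R1 from reach(j,c), reach(c,a)
round 3: derive reach(j,h) via R1 from reach(j,c), reach(c,h)
round 3: derive reach(j,i) via R1 from reach(j,c), reach(c,i)
round 3: derive reach(j,j) via R1 from reach(j,d), reach(d,j)
round 3: derive path(c,a) via R3 from path(c,d), path(d,a)
round 3: derive path(c,f) via R3 from path(c,d), path(d,f)
round 3: derive path(c,g) via R3 from path(c,d), path(d,g)
round 3: derive path(d,d) via R3 from path(d,a), path(a,d)
round 3: derive path(d,j) via R3 from path(d,a), path(a,j)
round 3: derive path(f,d) via R3 from path(f,c), path(c,d)
round 3: derive path(g,c) via R3 from path(g,f), path(f,c)
round 3: derive path(g,j) via R3 from path(g,f), path(f,j)
round 3: derive path(h,d) via R3 from path(h,a), path(a,d)
round 3: derive path(h,j) via R3 from path(h,a), path(a,j)
round 3: derive path(i,f) via R3 from path(i,a), path(a,f)
round 3: derive path(i,g) via R3 from path(i,a), path(a,g)
round 3: derive path(i,j) via R3 from path(i,a), path(a,j)
round 3: derive path(a,h) via R4 from link(a,c), reach(c,h)
round 3: derive path(a,i) via R4 from link(a,c), reach(c,i)
round 3: derive path(c,h) via R4 from link(c,c), reach(c,h)
round 3: derive path(c,i) via R4 from link(c,c), reach(c,i)
round 3: derive path(f,a) via R4 from link(f,g), reach(g,a)
round 3: derive path(g,a) via R4 from link(g,g), reach(g,a)
round 3: derive path(g,d) via R4 from link(g,g), reach(g,d)
round 4: derive path(d,h) via R3 from path(d,a), path(a,h)
round 4: derive path(d,i) via R3 from path(d,a), path(a,i)
round 4: derive path(f,h) via R3 from path(f,a), path(a,h)
round 4: derive path(f,i) via R3 from path(f,a), path(a,i)
round 4: derive path(g,h) via R3 from path(g,a), path(a,h)
round 4: derive path(g,i) via R3 from path(g,a), path(a,i)
round 4: derive path(h,h) via R3 from path(h,a), path(a,h)
round 4: derive path(h,i) via R3 from path(h,a), path(a,i)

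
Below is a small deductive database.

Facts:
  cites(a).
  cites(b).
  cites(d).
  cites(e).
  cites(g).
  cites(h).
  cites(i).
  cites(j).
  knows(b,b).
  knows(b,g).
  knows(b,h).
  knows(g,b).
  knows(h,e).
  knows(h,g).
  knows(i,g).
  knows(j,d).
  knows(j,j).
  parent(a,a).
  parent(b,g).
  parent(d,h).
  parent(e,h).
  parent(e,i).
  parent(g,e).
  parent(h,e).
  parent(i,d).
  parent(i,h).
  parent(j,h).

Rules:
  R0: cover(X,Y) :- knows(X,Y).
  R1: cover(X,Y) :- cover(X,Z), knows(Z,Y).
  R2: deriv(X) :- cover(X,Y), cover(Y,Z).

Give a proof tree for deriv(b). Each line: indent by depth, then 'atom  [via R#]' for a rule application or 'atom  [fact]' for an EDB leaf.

deriv(b)  [via R2]
  cover(b,b)  [via R0]
    knows(b,b)  [fact]
  cover(b,b)  [via R0]
    knows(b,b)  [fact]

round 1: derive cover(b,b) via R0 from knows(b,b)
round 1: derive cover(b,g) via R0 from knows(b,g)
round 1: derive cover(b,h) via R0 from knows(b,h)
round 1: derive cover(g,b) via R0 from knows(g,b)
round 1: derive cover(h,e) via R0 from knows(h,e)
round 1: derive cover(h,g) via R0 from knows(h,g)
round 1: derive cover(i,g) via R0 from knows(i,g)
round 1: derive cover(j,d) via R0 from knows(j,d)
round 1: derive cover(j,j) via R0 from knows(j,j)
round 2: derive cover(b,e) via R1 from cover(b,h), knows(h,e)
round 2: derive cover(g,g) via R1 from cover(g,b), knows(b,g)
round 2: derive cover(g,h) via R1 from cover(g,b), knows(b,h)
round 2: derive cover(h,b) via R1 from cover(h,g), knows(g,b)
round 2: derive cover(i,b) via R1 from cover(i,g), knows(g,b)
round 2: derive deriv(b) via R2 from cover(b,b), cover(b,b)
round 2: derive deriv(g) via R2 from cover(g,b), cover(b,b)
round 2: derive deriv(h) via R2 from cover(h,g), cover(g,b)
round 2: derive deriv(i) via R2 from cover(i,g), cover(g,b)
round 2: derive deriv(j) via R2 from cover(j,j), cover(j,d)
round 3: derive cover(g,e) via R1 from cover(g,h), knows(h,e)
round 3: derive cover(h,h) via R1 from cover(h,b), knows(b,h)
round 3: derive cover(i,h) via R1 from cover(i,b), knows(b,h)
round 4: derive cover(i,e) via R1 from cover(i,h), knows(h,e)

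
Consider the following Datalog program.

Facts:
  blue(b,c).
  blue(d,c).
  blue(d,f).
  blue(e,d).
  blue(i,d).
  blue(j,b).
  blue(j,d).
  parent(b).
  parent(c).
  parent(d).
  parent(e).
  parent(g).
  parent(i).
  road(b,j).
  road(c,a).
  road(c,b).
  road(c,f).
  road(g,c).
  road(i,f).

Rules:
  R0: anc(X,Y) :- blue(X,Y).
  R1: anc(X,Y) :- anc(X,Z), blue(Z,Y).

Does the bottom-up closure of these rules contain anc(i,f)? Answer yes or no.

yes

round 1: derive anc(b,c) via R0 from blue(b,c)
round 1: derive anc(d,c) via R0 from blue(d,c)
round 1: derive anc(d,f) via R0 from blue(d,f)
round 1: derive anc(e,d) via R0 from blue(e,d)
round 1: derive anc(i,d) via R0 from blue(i,d)
round 1: derive anc(j,b) via R0 from blue(j,b)
round 1: derive anc(j,d) via R0 from blue(j,d)
round 2: derive anc(e,c) via R1 from anc(e,d), blue(d,c)
round 2: derive anc(e,f) via R1 from anc(e,d), blue(d,f)
round 2: derive anc(i,c) via R1 from anc(i,d), blue(d,c)
round 2: derive anc(i,f) via R1 from anc(i,d), blue(d,f)
round 2: derive anc(j,c) via R1 from anc(j,b), blue(b,c)
round 2: derive anc(j,f) via R1 from anc(j,d), blue(d,f)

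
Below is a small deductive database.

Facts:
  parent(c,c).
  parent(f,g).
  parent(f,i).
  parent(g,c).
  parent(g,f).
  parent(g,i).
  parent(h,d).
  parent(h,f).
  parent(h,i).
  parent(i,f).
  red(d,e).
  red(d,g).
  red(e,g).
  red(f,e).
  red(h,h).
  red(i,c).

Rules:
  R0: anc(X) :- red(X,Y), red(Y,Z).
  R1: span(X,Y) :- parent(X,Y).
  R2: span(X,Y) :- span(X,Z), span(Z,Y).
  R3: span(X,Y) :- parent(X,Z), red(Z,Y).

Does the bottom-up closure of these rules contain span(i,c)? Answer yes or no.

round 1: derive span(c,c) via R1 from parent(c,c)
round 1: derive span(f,g) via R1 from parent(f,g)
round 1: derive span(f,i) via R1 from parent(f,i)
round 1: derive span(g,c) via R1 from parent(g,c)
round 1: derive span(g,f) via R1 from parent(g,f)
round 1: derive span(g,i) via R1 from parent(g,i)
round 1: derive span(h,d) via R1 from parent(h,d)
round 1: derive span(h,f) via R1 from parent(h,f)
round 1: derive span(h,i) via R1 from parent(h,i)
round 1: derive span(i,f) via R1 from parent(i,f)
round 1: derive span(f,c) via R3 from parent(f,i), red(i,c)
round 1: derive span(g,e) via R3 from parent(g,f), red(f,e)
round 1: derive span(h,c) via R3 from parent(h,i), red(i,c)
round 1: derive span(h,e) via R3 from parent(h,d), red(d,e)
round 1: derive span(h,g) via R3 from parent(h,d), red(d,g)
round 1: derive span(i,e) via R3 from parent(i,f), red(f,e)
round 2: derive span(f,e) via R2 from span(f,g), span(g,e)
round 2: derive span(f,f) via R2 from span(f,g), span(g,f)
round 2: derive span(g,g) via R2 from span(g,f), span(f,g)
round 2: derive span(i,c) via R2 from span(i,f), span(f,c)
round 2: derive span(i,g) via R2 from span(i,f), span(f,g)
round 2: derive span(i,i) via R2 from span(i,f), span(f,i)

yes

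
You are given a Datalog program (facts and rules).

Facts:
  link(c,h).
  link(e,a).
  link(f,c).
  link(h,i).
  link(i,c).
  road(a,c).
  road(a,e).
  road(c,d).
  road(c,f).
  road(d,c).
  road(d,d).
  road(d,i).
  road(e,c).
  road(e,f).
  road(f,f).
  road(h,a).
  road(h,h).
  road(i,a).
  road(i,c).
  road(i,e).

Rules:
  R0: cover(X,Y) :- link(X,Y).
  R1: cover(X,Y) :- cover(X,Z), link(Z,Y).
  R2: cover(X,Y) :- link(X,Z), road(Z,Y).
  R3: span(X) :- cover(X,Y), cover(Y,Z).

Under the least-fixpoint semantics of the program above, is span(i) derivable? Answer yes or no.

yes

round 1: derive cover(c,h) via R0 from link(c,h)
round 1: derive cover(e,a) via R0 from link(e,a)
round 1: derive cover(f,c) via R0 from link(f,c)
round 1: derive cover(h,i) via R0 from link(h,i)
round 1: derive cover(i,c) via R0 from link(i,c)
round 1: derive cover(c,a) via R2 from link(c,h), road(h,a)
round 1: derive cover(e,c) via R2 from link(e,a), road(a,c)
round 1: derive cover(e,e) via R2 from link(e,a), road(a,e)
round 1: derive cover(f,d) via R2 from link(f,c), road(c,d)
round 1: derive cover(f,f) via R2 from link(f,c), road(c,f)
round 1: derive cover(h,a) via R2 from link(h,i), road(i,a)
round 1: derive cover(h,c) via R2 from link(h,i), road(i,c)
round 1: derive cover(h,e) via R2 from link(h,i), road(i,e)
round 1: derive cover(i,d) via R2 from link(i,c), road(c,d)
round 1: derive cover(i,f) via R2 from link(i,c), road(c,f)
round 2: derive cover(c,i) via R1 from cover(c,h), link(h,i)
round 2: derive cover(e,h) via R1 from cover(e,c), link(c,h)
round 2: derive cover(f,h) via R1 from cover(f,c), link(c,h)
round 2: derive cover(h,h) via R1 from cover(h,c), link(c,h)
round 2: derive cover(i,h) via R1 from cover(i,c), link(c,h)
round 2: derive span(c) via R3 from cover(c,h), cover(h,a)
round 2: derive span(e) via R3 from cover(e,c), cover(c,a)
round 2: derive span(f) via R3 from cover(f,c), cover(c,a)
round 2: derive span(h) via R3 from cover(h,c), cover(c,a)
round 2: derive span(i) via R3 from cover(i,c), cover(c,a)
round 3: derive cover(c,c) via R1 from cover(c,i), link(i,c)
round 3: derive cover(e,i) via R1 from cover(e,h), link(h,i)
round 3: derive cover(f,i) via R1 from cover(f,h), link(h,i)
round 3: derive cover(i,i) via R1 from cover(i,h), link(h,i)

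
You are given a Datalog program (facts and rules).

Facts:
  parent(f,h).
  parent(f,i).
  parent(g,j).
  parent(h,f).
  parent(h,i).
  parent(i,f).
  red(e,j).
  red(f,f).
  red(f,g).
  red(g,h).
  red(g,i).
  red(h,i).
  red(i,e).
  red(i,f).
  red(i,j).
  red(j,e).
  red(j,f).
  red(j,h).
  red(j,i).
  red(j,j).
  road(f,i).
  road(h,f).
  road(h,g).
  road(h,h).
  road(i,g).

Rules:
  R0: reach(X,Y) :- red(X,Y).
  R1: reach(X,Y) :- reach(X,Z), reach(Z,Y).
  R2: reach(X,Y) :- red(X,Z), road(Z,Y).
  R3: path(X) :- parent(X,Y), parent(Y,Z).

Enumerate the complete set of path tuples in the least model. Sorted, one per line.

round 1: derive path(f) via R3 from parent(f,h), parent(h,f)
round 1: derive path(h) via R3 from parent(h,f), parent(f,h)
round 1: derive path(i) via R3 from parent(i,f), parent(f,h)

path(f)
path(h)
path(i)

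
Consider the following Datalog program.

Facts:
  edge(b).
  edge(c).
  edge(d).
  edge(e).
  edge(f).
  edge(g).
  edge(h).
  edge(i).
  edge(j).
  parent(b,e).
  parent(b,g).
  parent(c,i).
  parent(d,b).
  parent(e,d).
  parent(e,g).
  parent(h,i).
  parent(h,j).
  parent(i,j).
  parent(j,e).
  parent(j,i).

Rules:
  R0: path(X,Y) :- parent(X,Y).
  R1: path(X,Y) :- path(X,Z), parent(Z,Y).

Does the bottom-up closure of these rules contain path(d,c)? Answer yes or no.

no

round 1: derive path(b,e) via R0 from parent(b,e)
round 1: derive path(b,g) via R0 from parent(b,g)
round 1: derive path(c,i) via R0 from parent(c,i)
round 1: derive path(d,b) via R0 from parent(d,b)
round 1: derive path(e,d) via R0 from parent(e,d)
round 1: derive path(e,g) via R0 from parent(e,g)
round 1: derive path(h,i) via R0 from parent(h,i)
round 1: derive path(h,j) via R0 from parent(h,j)
round 1: derive path(i,j) via R0 from parent(i,j)
round 1: derive path(j,e) via R0 from parent(j,e)
round 1: derive path(j,i) via R0 from parent(j,i)
round 2: derive path(b,d) via R1 from path(b,e), parent(e,d)
round 2: derive path(c,j) via R1 from path(c,i), parent(i,j)
round 2: derive path(d,e) via R1 from path(d,b), parent(b,e)
round 2: derive path(d,g) via R1 from path(d,b), parent(b,g)
round 2: derive path(e,b) via R1 from path(e,d), parent(d,b)
round 2: derive path(h,e) via R1 from path(h,j), parent(j,e)
round 2: derive path(i,e) via R1 from path(i,j), parent(j,e)
round 2: derive path(i,i) via R1 from path(i,j), parent(j,i)
round 2: derive path(j,d) via R1 from path(j,e), parent(e,d)
round 2: derive path(j,g) via R1 from path(j,e), parent(e,g)
round 2: derive path(j,j) via R1 from path(j,i), parent(i,j)
round 3: derive path(b,b) via R1 from path(b,d), parent(d,b)
round 3: derive path(c,e) via R1 from path(c,j), parent(j,e)
round 3: derive path(d,d) via R1 from path(d,e), parent(e,d)
round 3: derive path(e,e) via R1 from path(e,b), parent(b,e)
round 3: derive path(h,d) via R1 from path(h,e), parent(e,d)
round 3: derive path(h,g) via R1 from path(h,e), parent(e,g)
round 3: derive path(i,d) via R1 from path(i,e), parent(e,d)
round 3: derive path(i,g) via R1 from path(i,e), parent(e,g)
round 3: derive path(j,b) via R1 from path(j,d), parent(d,b)
round 4: derive path(c,d) via R1 from path(c,e), parent(e,d)
round 4: derive path(c,g) via R1 from path(c,e), parent(e,g)
round 4: derive path(h,b) via R1 from path(h,d), parent(d,b)
round 4: derive path(i,b) via R1 from path(i,d), parent(d,b)
round 5: derive path(c,b) via R1 from path(c,d), parent(d,b)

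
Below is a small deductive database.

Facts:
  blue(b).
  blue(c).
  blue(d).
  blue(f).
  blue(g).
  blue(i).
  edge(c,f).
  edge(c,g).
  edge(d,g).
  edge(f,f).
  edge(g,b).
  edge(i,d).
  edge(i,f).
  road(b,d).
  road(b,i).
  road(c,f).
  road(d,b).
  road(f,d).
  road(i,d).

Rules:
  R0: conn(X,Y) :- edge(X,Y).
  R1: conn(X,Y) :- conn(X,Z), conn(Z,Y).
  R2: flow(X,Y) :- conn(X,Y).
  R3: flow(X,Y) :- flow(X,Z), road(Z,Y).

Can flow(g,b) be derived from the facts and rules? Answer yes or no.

yes

round 1: derive conn(c,f) via R0 from edge(c,f)
round 1: derive conn(c,g) via R0 from edge(c,g)
round 1: derive conn(d,g) via R0 from edge(d,g)
round 1: derive conn(f,f) via R0 from edge(f,f)
round 1: derive conn(g,b) via R0 from edge(g,b)
round 1: derive conn(i,d) via R0 from edge(i,d)
round 1: derive conn(i,f) via R0 from edge(i,f)
round 2: derive conn(c,b) via R1 from conn(c,g), conn(g,b)
round 2: derive conn(d,b) via R1 from conn(d,g), conn(g,b)
round 2: derive conn(i,g) via R1 from conn(i,d), conn(d,g)
round 2: derive flow(c,f) via R2 from conn(c,f)
round 2: derive flow(c,g) via R2 from conn(c,g)
round 2: derive flow(d,g) via R2 from conn(d,g)
round 2: derive flow(f,f) via R2 from conn(f,f)
round 2: derive flow(g,b) via R2 from conn(g,b)
round 2: derive flow(i,d) via R2 from conn(i,d)
round 2: derive flow(i,f) via R2 from conn(i,f)
round 3: derive conn(i,b) via R1 from conn(i,d), conn(d,b)
round 3: derive flow(c,b) via R2 from conn(c,b)
round 3: derive flow(d,b) via R2 from conn(d,b)
round 3: derive flow(i,g) via R2 from conn(i,g)
round 3: derive flow(c,d) via R3 from flow(c,f), road(f,d)
round 3: derive flow(f,d) via R3 from flow(f,f), road(f,d)
round 3: derive flow(g,d) via R3 from flow(g,b), road(b,d)
round 3: derive flow(g,i) via R3 from flow(g,b), road(b,i)
round 3: derive flow(i,b) via R3 from flow(i,d), road(d,b)
round 4: derive flow(c,i) via R3 from flow(c,b), road(b,i)
round 4: derive flow(d,d) via R3 from flow(d,b), road(b,d)
round 4: derive flow(d,i) via R3 from flow(d,b), road(b,i)
round 4: derive flow(f,b) via R3 from flow(f,d), road(d,b)
round 4: derive flow(i,i) via R3 from flow(i,b), road(b,i)
round 5: derive flow(f,i) via R3 from flow(f,b), road(b,i)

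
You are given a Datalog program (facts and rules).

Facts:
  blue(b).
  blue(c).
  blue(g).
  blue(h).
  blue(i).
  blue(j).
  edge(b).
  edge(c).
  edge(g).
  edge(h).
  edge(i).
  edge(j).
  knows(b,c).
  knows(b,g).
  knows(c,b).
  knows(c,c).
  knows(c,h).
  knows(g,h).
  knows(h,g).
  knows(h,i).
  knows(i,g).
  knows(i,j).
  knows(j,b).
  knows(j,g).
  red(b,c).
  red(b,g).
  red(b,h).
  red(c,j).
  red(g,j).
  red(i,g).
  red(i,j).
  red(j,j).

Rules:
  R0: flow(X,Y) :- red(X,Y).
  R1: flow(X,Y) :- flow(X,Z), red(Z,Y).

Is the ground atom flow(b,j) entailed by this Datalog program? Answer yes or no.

yes

round 1: derive flow(b,c) via R0 from red(b,c)
round 1: derive flow(b,g) via R0 from red(b,g)
round 1: derive flow(b,h) via R0 from red(b,h)
round 1: derive flow(c,j) via R0 from red(c,j)
round 1: derive flow(g,j) via R0 from red(g,j)
round 1: derive flow(i,g) via R0 from red(i,g)
round 1: derive flow(i,j) via R0 from red(i,j)
round 1: derive flow(j,j) via R0 from red(j,j)
round 2: derive flow(b,j) via R1 from flow(b,c), red(c,j)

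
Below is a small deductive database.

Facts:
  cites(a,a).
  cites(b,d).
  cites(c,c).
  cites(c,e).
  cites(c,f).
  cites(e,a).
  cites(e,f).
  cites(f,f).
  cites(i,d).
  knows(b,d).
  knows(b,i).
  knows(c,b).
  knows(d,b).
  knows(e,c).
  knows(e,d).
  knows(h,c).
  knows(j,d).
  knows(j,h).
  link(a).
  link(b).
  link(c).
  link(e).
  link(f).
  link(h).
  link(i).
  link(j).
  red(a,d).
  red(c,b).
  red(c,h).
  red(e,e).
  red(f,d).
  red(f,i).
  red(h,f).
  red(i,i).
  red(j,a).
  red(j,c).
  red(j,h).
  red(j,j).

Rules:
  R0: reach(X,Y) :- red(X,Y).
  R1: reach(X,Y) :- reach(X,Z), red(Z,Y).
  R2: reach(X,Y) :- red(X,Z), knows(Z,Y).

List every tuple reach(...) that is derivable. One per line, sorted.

round 1: derive reach(a,d) via R0 from red(a,d)
round 1: derive reach(c,b) via R0 from red(c,b)
round 1: derive reach(c,h) via R0 from red(c,h)
round 1: derive reach(e,e) via R0 from red(e,e)
round 1: derive reach(f,d) via R0 from red(f,d)
round 1: derive reach(f,i) via R0 from red(f,i)
round 1: derive reach(h,f) via R0 from red(h,f)
round 1: derive reach(i,i) via R0 from red(i,i)
round 1: derive reach(j,a) via R0 from red(j,a)
round 1: derive reach(j,c) via R0 from red(j,c)
round 1: derive reach(j,h) via R0 from red(j,h)
round 1: derive reach(j,j) via R0 from red(j,j)
round 1: derive reach(a,b) via R2 from red(a,d), knows(d,b)
round 1: derive reach(c,c) via R2 from red(c,h), knows(h,c)
round 1: derive reach(c,d) via R2 from red(c,b), knows(b,d)
round 1: derive reach(c,i) via R2 from red(c,b), knows(b,i)
round 1: derive reach(e,c) via R2 from red(e,e), knows(e,c)
round 1: derive reach(e,d) via R2 from red(e,e), knows(e,d)
round 1: derive reach(f,b) via R2 from red(f,d), knows(d,b)
round 1: derive reach(j,b) via R2 from red(j,c), knows(c,b)
round 1: derive reach(j,d) via R2 from red(j,j), knows(j,d)
round 2: derive reach(c,f) via R1 from reach(c,h), red(h,f)
round 2: derive reach(e,b) via R1 from reach(e,c), red(c,b)
round 2: derive reach(e,h) via R1 from reach(e,c), red(c,h)
round 2: derive reach(h,d) via R1 from reach(h,f), red(f,d)
round 2: derive reach(h,i) via R1 from reach(h,f), red(f,i)
round 2: derive reach(j,f) via R1 from reach(j,h), red(h,f)
round 3: derive reach(e,f) via R1 from reach(e,h), red(h,f)
round 3: derive reach(j,i) via R1 from reach(j,f), red(f,i)
round 4: derive reach(e,i) via R1 from reach(e,f), red(f,i)

reach(a,b)
reach(a,d)
reach(c,b)
reach(c,c)
reach(c,d)
reach(c,f)
reach(c,h)
reach(c,i)
reach(e,b)
reach(e,c)
reach(e,d)
reach(e,e)
reach(e,f)
reach(e,h)
reach(e,i)
reach(f,b)
reach(f,d)
reach(f,i)
reach(h,d)
reach(h,f)
reach(h,i)
reach(i,i)
reach(j,a)
reach(j,b)
reach(j,c)
reach(j,d)
reach(j,f)
reach(j,h)
reach(j,i)
reach(j,j)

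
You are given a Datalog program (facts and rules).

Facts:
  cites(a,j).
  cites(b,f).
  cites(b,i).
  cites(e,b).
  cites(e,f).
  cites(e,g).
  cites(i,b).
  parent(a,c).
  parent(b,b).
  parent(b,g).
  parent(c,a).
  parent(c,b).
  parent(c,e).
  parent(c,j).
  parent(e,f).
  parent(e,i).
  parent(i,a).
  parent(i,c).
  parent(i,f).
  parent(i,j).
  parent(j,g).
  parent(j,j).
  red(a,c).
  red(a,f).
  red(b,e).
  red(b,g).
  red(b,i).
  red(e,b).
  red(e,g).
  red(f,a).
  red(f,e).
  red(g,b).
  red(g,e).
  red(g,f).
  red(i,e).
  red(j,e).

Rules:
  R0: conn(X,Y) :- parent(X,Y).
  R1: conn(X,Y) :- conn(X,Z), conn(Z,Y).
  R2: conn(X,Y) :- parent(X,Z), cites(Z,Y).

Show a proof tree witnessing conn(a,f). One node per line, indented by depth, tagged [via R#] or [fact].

round 1: derive conn(a,c) via R0 from parent(a,c)
round 1: derive conn(b,b) via R0 from parent(b,b)
round 1: derive conn(b,g) via R0 from parent(b,g)
round 1: derive conn(c,a) via R0 from parent(c,a)
round 1: derive conn(c,b) via R0 from parent(c,b)
round 1: derive conn(c,e) via R0 from parent(c,e)
round 1: derive conn(c,j) via R0 from parent(c,j)
round 1: derive conn(e,f) via R0 from parent(e,f)
round 1: derive conn(e,i) via R0 from parent(e,i)
round 1: derive conn(i,a) via R0 from parent(i,a)
round 1: derive conn(i,c) via R0 from parent(i,c)
round 1: derive conn(i,f) via R0 from parent(i,f)
round 1: derive conn(i,j) via R0 from parent(i,j)
round 1: derive conn(j,g) via R0 from parent(j,g)
round 1: derive conn(j,j) via R0 from parent(j,j)
round 1: derive conn(b,f) via R2 from parent(b,b), cites(b,f)
round 1: derive conn(b,i) via R2 from parent(b,b), cites(b,i)
round 1: derive conn(c,f) via R2 from parent(c,b), cites(b,f)
round 1: derive conn(c,g) via R2 from parent(c,e), cites(e,g)
round 1: derive conn(c,i) via R2 from parent(c,b), cites(b,i)
round 1: derive conn(e,b) via R2 from parent(e,i), cites(i,b)
round 2: derive conn(a,a) via R1 from conn(a,c), conn(c,a)
round 2: derive conn(a,b) via R1 from conn(a,c), conn(c,b)
round 2: derive conn(a,e) via R1 from conn(a,c), conn(c,e)
round 2: derive conn(a,f) via R1 from conn(a,c), conn(c,f)
round 2: derive conn(a,g) via R1 from conn(a,c), conn(c,g)
round 2: derive conn(a,i) via R1 from conn(a,c), conn(c,i)
round 2: derive conn(a,j) via R1 from conn(a,c), conn(c,j)
round 2: derive conn(b,a) via R1 from conn(b,i), conn(i,a)
round 2: derive conn(b,c) via R1 from conn(b,i), conn(i,c)
round 2: derive conn(b,j) via R1 from conn(b,i), conn(i,j)
round 2: derive conn(c,c) via R1 from conn(c,a), conn(a,c)
round 2: derive conn(e,a) via R1 from conn(e,i), conn(i,a)
round 2: derive conn(e,c) via R1 from conn(e,i), conn(i,c)
round 2: derive conn(e,g) via R1 from conn(e,b), conn(b,g)
round 2: derive conn(e,j) via R1 from conn(e,i), conn(i,j)
round 2: derive conn(i,b) via R1 from conn(i,c), conn(c,b)
round 2: derive conn(i,e) via R1 from conn(i,c), conn(c,e)
round 2: derive conn(i,g) via R1 from conn(i,c), conn(c,g)
round 2: derive conn(i,i) via R1 from conn(i,c), conn(c,i)
round 3: derive conn(b,e) via R1 from conn(b,a), conn(a,e)
round 3: derive conn(e,e) via R1 from conn(e,a), conn(a,e)

conn(a,f)  [via R1]
  conn(a,c)  [via R0]
    parent(a,c)  [fact]
  conn(c,f)  [via R2]
    parent(c,b)  [fact]
    cites(b,f)  [fact]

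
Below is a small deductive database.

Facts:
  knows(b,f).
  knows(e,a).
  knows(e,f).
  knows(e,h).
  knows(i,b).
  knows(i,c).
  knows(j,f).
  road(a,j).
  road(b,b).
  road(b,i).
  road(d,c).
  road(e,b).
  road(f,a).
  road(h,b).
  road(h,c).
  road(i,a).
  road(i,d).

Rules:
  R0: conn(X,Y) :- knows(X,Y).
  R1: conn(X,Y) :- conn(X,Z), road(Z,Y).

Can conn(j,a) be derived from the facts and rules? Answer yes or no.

round 1: derive conn(b,f) via R0 from knows(b,f)
round 1: derive conn(e,a) via R0 from knows(e,a)
round 1: derive conn(e,f) via R0 from knows(e,f)
round 1: derive conn(e,h) via R0 from knows(e,h)
round 1: derive conn(i,b) via R0 from knows(i,b)
round 1: derive conn(i,c) via R0 from knows(i,c)
round 1: derive conn(j,f) via R0 from knows(j,f)
round 2: derive conn(b,a) via R1 from conn(b,f), road(f,a)
round 2: derive conn(e,b) via R1 from conn(e,h), road(h,b)
round 2: derive conn(e,c) via R1 from conn(e,h), road(h,c)
round 2: derive conn(e,j) via R1 from conn(e,a), road(a,j)
round 2: derive conn(i,i) via R1 from conn(i,b), road(b,i)
round 2: derive conn(j,a) via R1 from conn(j,f), road(f,a)
round 3: derive conn(b,j) via R1 from conn(b,a), road(a,j)
round 3: derive conn(e,i) via R1 from conn(e,b), road(b,i)
round 3: derive conn(i,a) via R1 from conn(i,i), road(i,a)
round 3: derive conn(i,d) via R1 from conn(i,i), road(i,d)
round 3: derive conn(j,j) via R1 from conn(j,a), road(a,j)
round 4: derive conn(e,d) via R1 from conn(e,i), road(i,d)
round 4: derive conn(i,j) via R1 from conn(i,a), road(a,j)

yes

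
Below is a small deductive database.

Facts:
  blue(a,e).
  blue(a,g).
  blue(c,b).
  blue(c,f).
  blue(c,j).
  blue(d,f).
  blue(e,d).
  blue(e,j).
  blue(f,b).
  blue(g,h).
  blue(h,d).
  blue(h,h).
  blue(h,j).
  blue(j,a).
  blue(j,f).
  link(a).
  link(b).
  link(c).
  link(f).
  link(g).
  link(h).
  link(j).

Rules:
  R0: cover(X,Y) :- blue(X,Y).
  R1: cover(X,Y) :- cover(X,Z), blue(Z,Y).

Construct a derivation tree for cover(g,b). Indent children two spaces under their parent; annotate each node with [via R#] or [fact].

cover(g,b)  [via R1]
  cover(g,f)  [via R1]
    cover(g,d)  [via R1]
      cover(g,h)  [via R0]
        blue(g,h)  [fact]
      blue(h,d)  [fact]
    blue(d,f)  [fact]
  blue(f,b)  [fact]

round 1: derive cover(a,e) via R0 from blue(a,e)
round 1: derive cover(a,g) via R0 from blue(a,g)
round 1: derive cover(c,b) via R0 from blue(c,b)
round 1: derive cover(c,f) via R0 from blue(c,f)
round 1: derive cover(c,j) via R0 from blue(c,j)
round 1: derive cover(d,f) via R0 from blue(d,f)
round 1: derive cover(e,d) via R0 from blue(e,d)
round 1: derive cover(e,j) via R0 from blue(e,j)
round 1: derive cover(f,b) via R0 from blue(f,b)
round 1: derive cover(g,h) via R0 from blue(g,h)
round 1: derive cover(h,d) via R0 from blue(h,d)
round 1: derive cover(h,h) via R0 from blue(h,h)
round 1: derive cover(h,j) via R0 from blue(h,j)
round 1: derive cover(j,a) via R0 from blue(j,a)
round 1: derive cover(j,f) via R0 from blue(j,f)
round 2: derive cover(a,d) via R1 from cover(a,e), blue(e,d)
round 2: derive cover(a,h) via R1 from cover(a,g), blue(g,h)
round 2: derive cover(a,j) via R1 from cover(a,e), blue(e,j)
round 2: derive cover(c,a) via R1 from cover(c,j), blue(j,a)
round 2: derive cover(d,b) via R1 from cover(d,f), blue(f,b)
round 2: derive cover(e,a) via R1 from cover(e,j), blue(j,a)
round 2: derive cover(e,f) via R1 from cover(e,d), blue(d,f)
round 2: derive cover(g,d) via R1 from cover(g,h), blue(h,d)
round 2: derive cover(g,j) via R1 from cover(g,h), blue(h,j)
round 2: derive cover(h,a) via R1 from cover(h,j), blue(j,a)
round 2: derive cover(h,f) via R1 from cover(h,d), blue(d,f)
round 2: derive cover(j,b) via R1 from cover(j,f), blue(f,b)
round 2: derive cover(j,e) via R1 from cover(j,a), blue(a,e)
round 2: derive cover(j,g) via R1 from cover(j,a), blue(a,g)
round 3: derive cover(a,a) via R1 from cover(a,j), blue(j,a)
round 3: derive cover(a,f) via R1 from cover(a,d), blue(d,f)
round 3: derive cover(c,e) via R1 from cover(c,a), blue(a,e)
round 3: derive cover(c,g) via R1 from cover(c,a), blue(a,g)
round 3: derive cover(e,b) via R1 from cover(e,f), blue(f,b)
round 3: derive cover(e,e) via R1 from cover(e,a), blue(a,e)
round 3: derive cover(e,g) via R1 from cover(e,a), blue(a,g)
round 3: derive cover(g,a) via R1 from cover(g,j), blue(j,a)
round 3: derive cover(g,f) via R1 from cover(g,d), blue(d,f)
round 3: derive cover(h,b) via R1 from cover(h,f), blue(f,b)
round 3: derive cover(h,e) via R1 from cover(h,a), blue(a,e)
round 3: derive cover(h,g) via R1 from cover(h,a), blue(a,g)
round 3: derive cover(j,d) via R1 from cover(j,e), blue(e,d)
round 3: derive cover(j,h) via R1 from cover(j,g), blue(g,h)
round 3: derive cover(j,j) via R1 from cover(j,e), blue(e,j)
round 4: derive cover(a,b) via R1 from cover(a,f), blue(f,b)
round 4: derive cover(c,d) via R1 from cover(c,e), blue(e,d)
round 4: derive cover(c,h) via R1 from cover(c,g), blue(g,h)
round 4: derive cover(e,h) via R1 from cover(e,g), blue(g,h)
round 4: derive cover(g,b) via R1 from cover(g,f), blue(f,b)
round 4: derive cover(g,e) via R1 from cover(g,a), blue(a,e)
round 4: derive cover(g,g) via R1 from cover(g,a), blue(a,g)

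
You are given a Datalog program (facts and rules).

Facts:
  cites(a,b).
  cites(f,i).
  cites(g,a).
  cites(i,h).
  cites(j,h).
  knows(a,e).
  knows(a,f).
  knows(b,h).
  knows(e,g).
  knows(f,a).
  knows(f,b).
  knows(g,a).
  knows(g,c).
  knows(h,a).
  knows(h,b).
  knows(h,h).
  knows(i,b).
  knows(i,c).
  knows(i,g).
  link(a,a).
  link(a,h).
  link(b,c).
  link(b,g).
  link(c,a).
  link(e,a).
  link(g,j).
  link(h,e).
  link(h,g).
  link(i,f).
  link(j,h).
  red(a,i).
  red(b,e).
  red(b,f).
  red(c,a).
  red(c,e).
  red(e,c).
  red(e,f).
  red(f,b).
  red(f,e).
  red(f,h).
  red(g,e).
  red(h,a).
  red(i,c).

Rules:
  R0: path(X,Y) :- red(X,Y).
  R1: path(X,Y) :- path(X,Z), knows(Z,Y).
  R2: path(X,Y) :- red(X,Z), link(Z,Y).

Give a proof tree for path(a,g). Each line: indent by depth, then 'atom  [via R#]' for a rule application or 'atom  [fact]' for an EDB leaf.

path(a,g)  [via R1]
  path(a,i)  [via R0]
    red(a,i)  [fact]
  knows(i,g)  [fact]

round 1: derive path(a,i) via R0 from red(a,i)
round 1: derive path(b,e) via R0 from red(b,e)
round 1: derive path(b,f) via R0 from red(b,f)
round 1: derive path(c,a) via R0 from red(c,a)
round 1: derive path(c,e) via R0 from red(c,e)
round 1: derive path(e,c) via R0 from red(e,c)
round 1: derive path(e,f) via R0 from red(e,f)
round 1: derive path(f,b) via R0 from red(f,b)
round 1: derive path(f,e) via R0 from red(f,e)
round 1: derive path(f,h) via R0 from red(f,h)
round 1: derive path(g,e) via R0 from red(g,e)
round 1: derive path(h,a) via R0 from red(h,a)
round 1: derive path(i,c) via R0 from red(i,c)
round 1: derive path(a,f) via R2 from red(a,i), link(i,f)
round 1: derive path(b,a) via R2 from red(b,e), link(e,a)
round 1: derive path(c,h) via R2 from red(c,a), link(a,h)
round 1: derive path(e,a) via R2 from red(e,c), link(c,a)
round 1: derive path(f,a) via R2 from red(f,e), link(e,a)
round 1: derive path(f,c) via R2 from red(f,b), link(b,c)
round 1: derive path(f,g) via R2 from red(f,b), link(b,g)
round 1: derive path(g,a) via R2 from red(g,e), link(e,a)
round 1: derive path(h,h) via R2 from red(h,a), link(a,h)
round 1: derive path(i,a) via R2 from red(i,c), link(c,a)
round 2: derive path(a,a) via R1 from path(a,f), knows(f,a)
round 2: derive path(a,b) via R1 from path(a,f), knows(f,b)
round 2: derive path(a,c) via R1 from path(a,i), knows(i,c)
round 2: derive path(a,g) via R1 from path(a,i), knows(i,g)
round 2: derive path(b,b) via R1 from path(b,f), knows(f,b)
round 2: derive path(b,g) via R1 from path(b,e), knows(e,g)
round 2: derive path(c,b) via R1 from path(c,h), knows(h,b)
round 2: derive path(c,f) via R1 from path(c,a), knows(a,f)
round 2: derive path(c,g) via R1 from path(c,e), knows(e,g)
round 2: derive path(e,b) via R1 from path(e,f), knows(f,b)
round 2: derive path(e,e) via R1 from path(e,a), knows(a,e)
round 2: derive path(f,f) via R1 from path(f,a), knows(a,f)
round 2: derive path(g,f) via R1 from path(g,a), knows(a,f)
round 2: derive path(g,g) via R1 from path(g,e), knows(e,g)
round 2: derive path(h,b) via R1 from path(h,h), knows(h,b)
round 2: derive path(h,e) via R1 from path(h,a), knows(a,e)
round 2: derive path(h,f) via R1 from path(h,a), knows(a,f)
round 2: derive path(i,e) via R1 from path(i,a), knows(a,e)
round 2: derive path(i,f) via R1 from path(i,a), knows(a,f)
round 3: derive path(a,e) via R1 from path(a,a), knows(a,e)
round 3: derive path(a,h) via R1 from path(a,b), knows(b,h)
round 3: derive path(b,c) via R1 from path(b,g), knows(g,c)
round 3: derive path(b,h) via R1 from path(b,b), knows(b,h)
round 3: derive path(c,c) via R1 from path(c,g), knows(g,c)
round 3: derive path(e,g) via R1 from path(e,e), knows(e,g)
round 3: derive path(e,h) via R1 from path(e,b), knows(b,h)
round 3: derive path(g,b) via R1 from path(g,f), knows(f,b)
round 3: derive path(g,c) via R1 from path(g,g), knows(g,c)
round 3: derive path(h,g) via R1 from path(h,e), knows(e,g)
round 3: derive path(i,b) via R1 from path(i,f), knows(f,b)
round 3: derive path(i,g) via R1 from path(i,e), knows(e,g)
round 4: derive path(g,h) via R1 from path(g,b), knows(b,h)
round 4: derive path(h,c) via R1 from path(h,g), knows(g,c)
round 4: derive path(i,h) via R1 from path(i,b), knows(b,h)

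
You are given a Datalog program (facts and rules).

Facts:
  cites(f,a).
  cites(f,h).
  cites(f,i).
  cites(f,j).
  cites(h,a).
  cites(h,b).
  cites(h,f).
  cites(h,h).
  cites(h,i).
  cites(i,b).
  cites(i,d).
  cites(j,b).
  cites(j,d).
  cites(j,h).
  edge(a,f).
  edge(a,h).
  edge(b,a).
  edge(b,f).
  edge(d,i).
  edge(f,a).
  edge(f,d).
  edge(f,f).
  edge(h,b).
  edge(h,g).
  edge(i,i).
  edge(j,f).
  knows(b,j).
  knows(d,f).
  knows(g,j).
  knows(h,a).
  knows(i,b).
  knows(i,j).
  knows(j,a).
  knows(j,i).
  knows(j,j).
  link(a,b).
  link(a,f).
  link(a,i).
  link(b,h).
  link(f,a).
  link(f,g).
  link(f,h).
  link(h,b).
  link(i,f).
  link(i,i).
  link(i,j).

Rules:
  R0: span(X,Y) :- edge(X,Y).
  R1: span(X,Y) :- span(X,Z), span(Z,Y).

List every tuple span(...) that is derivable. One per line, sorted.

round 1: derive span(a,f) via R0 from edge(a,f)
round 1: derive span(a,h) via R0 from edge(a,h)
round 1: derive span(b,a) via R0 from edge(b,a)
round 1: derive span(b,f) via R0 from edge(b,f)
round 1: derive span(d,i) via R0 from edge(d,i)
round 1: derive span(f,a) via R0 from edge(f,a)
round 1: derive span(f,d) via R0 from edge(f,d)
round 1: derive span(f,f) via R0 from edge(f,f)
round 1: derive span(h,b) via R0 from edge(h,b)
round 1: derive span(h,g) via R0 from edge(h,g)
round 1: derive span(i,i) via R0 from edge(i,i)
round 1: derive span(j,f) via R0 from edge(j,f)
round 2: derive span(a,a) via R1 from span(a,f), span(f,a)
round 2: derive span(a,b) via R1 from span(a,h), span(h,b)
round 2: derive span(a,d) via R1 from span(a,f), span(f,d)
round 2: derive span(a,g) via R1 from span(a,h), span(h,g)
round 2: derive span(b,d) via R1 from span(b,f), span(f,d)
round 2: derive span(b,h) via R1 from span(b,a), span(a,h)
round 2: derive span(f,h) via R1 from span(f,a), span(a,h)
round 2: derive span(f,i) via R1 from span(f,d), span(d,i)
round 2: derive span(h,a) via R1 from span(h,b), span(b,a)
round 2: derive span(h,f) via R1 from span(h,b), span(b,f)
round 2: derive span(j,a) via R1 from span(j,f), span(f,a)
round 2: derive span(j,d) via R1 from span(j,f), span(f,d)
round 3: derive span(a,i) via R1 from span(a,d), span(d,i)
round 3: derive span(b,b) via R1 from span(b,a), span(a,b)
round 3: derive span(b,g) via R1 from span(b,a), span(a,g)
round 3: derive span(b,i) via R1 from span(b,d), span(d,i)
round 3: derive span(f,b) via R1 from span(f,a), span(a,b)
round 3: derive span(f,g) via R1 from span(f,a), span(a,g)
round 3: derive span(h,d) via R1 from span(h,a), span(a,d)
round 3: derive span(h,h) via R1 from span(h,a), span(a,h)
round 3: derive span(h,i) via R1 from span(h,f), span(f,i)
round 3: derive span(j,b) via R1 from span(j,a), span(a,b)
round 3: derive span(j,g) via R1 from span(j,a), span(a,g)
round 3: derive span(j,h) via R1 from span(j,a), span(a,h)
round 3: derive span(j,i) via R1 from span(j,d), span(d,i)

span(a,a)
span(a,b)
span(a,d)
span(a,f)
span(a,g)
span(a,h)
span(a,i)
span(b,a)
span(b,b)
span(b,d)
span(b,f)
span(b,g)
span(b,h)
span(b,i)
span(d,i)
span(f,a)
span(f,b)
span(f,d)
span(f,f)
span(f,g)
span(f,h)
span(f,i)
span(h,a)
span(h,b)
span(h,d)
span(h,f)
span(h,g)
span(h,h)
span(h,i)
span(i,i)
span(j,a)
span(j,b)
span(j,d)
span(j,f)
span(j,g)
span(j,h)
span(j,i)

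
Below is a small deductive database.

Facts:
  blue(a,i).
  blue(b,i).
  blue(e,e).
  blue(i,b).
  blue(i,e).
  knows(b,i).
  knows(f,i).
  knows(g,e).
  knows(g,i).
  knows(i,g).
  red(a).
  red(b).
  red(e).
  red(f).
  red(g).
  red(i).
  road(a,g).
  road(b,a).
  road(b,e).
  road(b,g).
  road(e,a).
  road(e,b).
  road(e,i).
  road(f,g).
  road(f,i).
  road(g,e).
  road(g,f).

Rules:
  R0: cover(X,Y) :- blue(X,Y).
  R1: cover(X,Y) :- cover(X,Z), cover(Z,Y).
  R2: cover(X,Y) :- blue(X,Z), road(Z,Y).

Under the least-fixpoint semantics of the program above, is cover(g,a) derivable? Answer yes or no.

round 1: derive cover(a,i) via R0 from blue(a,i)
round 1: derive cover(b,i) via R0 from blue(b,i)
round 1: derive cover(e,e) via R0 from blue(e,e)
round 1: derive cover(i,b) via R0 from blue(i,b)
round 1: derive cover(i,e) via R0 from blue(i,e)
round 1: derive cover(e,a) via R2 from blue(e,e), road(e,a)
round 1: derive cover(e,b) via R2 from blue(e,e), road(e,b)
round 1: derive cover(e,i) via R2 from blue(e,e), road(e,i)
round 1: derive cover(i,a) via R2 from blue(i,b), road(b,a)
round 1: derive cover(i,g) via R2 from blue(i,b), road(b,g)
round 1: derive cover(i,i) via R2 from blue(i,e), road(e,i)
round 2: derive cover(a,a) via R1 from cover(a,i), cover(i,a)
round 2: derive cover(a,b) via R1 from cover(a,i), cover(i,b)
round 2: derive cover(a,e) via R1 from cover(a,i), cover(i,e)
round 2: derive cover(a,g) via R1 from cover(a,i), cover(i,g)
round 2: derive cover(b,a) via R1 from cover(b,i), cover(i,a)
round 2: derive cover(b,b) via R1 from cover(b,i), cover(i,b)
round 2: derive cover(b,e) via R1 from cover(b,i), cover(i,e)
round 2: derive cover(b,g) via R1 from cover(b,i), cover(i,g)
round 2: derive cover(e,g) via R1 from cover(e,i), cover(i,g)

no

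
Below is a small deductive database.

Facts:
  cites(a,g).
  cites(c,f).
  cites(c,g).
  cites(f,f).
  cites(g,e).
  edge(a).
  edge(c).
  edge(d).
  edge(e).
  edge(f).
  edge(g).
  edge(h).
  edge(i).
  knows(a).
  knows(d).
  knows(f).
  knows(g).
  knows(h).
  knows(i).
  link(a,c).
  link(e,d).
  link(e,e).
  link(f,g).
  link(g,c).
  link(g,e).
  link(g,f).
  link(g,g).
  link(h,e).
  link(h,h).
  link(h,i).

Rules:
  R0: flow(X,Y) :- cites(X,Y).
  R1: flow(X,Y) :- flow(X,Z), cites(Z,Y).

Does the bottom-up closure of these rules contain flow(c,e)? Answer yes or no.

round 1: derive flow(a,g) via R0 from cites(a,g)
round 1: derive flow(c,f) via R0 from cites(c,f)
round 1: derive flow(c,g) via R0 from cites(c,g)
round 1: derive flow(f,f) via R0 from cites(f,f)
round 1: derive flow(g,e) via R0 from cites(g,e)
round 2: derive flow(a,e) via R1 from flow(a,g), cites(g,e)
round 2: derive flow(c,e) via R1 from flow(c,g), cites(g,e)

yes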